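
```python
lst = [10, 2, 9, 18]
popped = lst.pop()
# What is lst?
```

[10, 2, 9]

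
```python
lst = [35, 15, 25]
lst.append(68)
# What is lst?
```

[35, 15, 25, 68]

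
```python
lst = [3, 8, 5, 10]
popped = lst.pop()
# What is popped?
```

10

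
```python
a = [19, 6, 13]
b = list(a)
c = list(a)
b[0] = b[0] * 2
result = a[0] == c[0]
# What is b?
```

After line 1: a = [19, 6, 13]
After line 2 (b = list(a), copy): a = [19, 6, 13], b = [19, 6, 13]
After line 3 (c = list(a) is a copy, new object): c = [19, 6, 13]
After line 4 (b[0] = 19 * 2 = 38; only b mutates (copy)): a = [19, 6, 13], b = [38, 6, 13], c = [19, 6, 13]
After line 5 (a[0] = 19, c[0] = 19; result = True)

[38, 6, 13]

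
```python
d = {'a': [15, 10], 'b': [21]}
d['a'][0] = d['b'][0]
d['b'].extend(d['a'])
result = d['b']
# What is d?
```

After line 1: d = {'a': [15, 10], 'b': [21]}
After line 2 (a[0] = b[0] = 21): d = {'a': [21, 10], 'b': [21]}
After line 3 (b.extend(a) appends [21, 10]): d = {'a': [21, 10], 'b': [21, 21, 10]}
After line 4: result = d['b'] = [21, 21, 10]

{'a': [21, 10], 'b': [21, 21, 10]}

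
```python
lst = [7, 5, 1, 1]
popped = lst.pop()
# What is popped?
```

1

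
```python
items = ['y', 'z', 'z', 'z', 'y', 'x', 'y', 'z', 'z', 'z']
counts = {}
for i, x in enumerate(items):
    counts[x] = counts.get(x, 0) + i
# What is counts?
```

Initial: counts = {}, items = ['y', 'z', 'z', 'z', 'y', 'x', 'y', 'z', 'z', 'z']
i=0, x='y': counts = {'y': 0}
i=1, x='z': counts = {'y': 0, 'z': 1}
i=2, x='z': counts = {'y': 0, 'z': 3}
i=3, x='z': counts = {'y': 0, 'z': 6}
i=4, x='y': counts = {'y': 4, 'z': 6}
i=5, x='x': counts = {'y': 4, 'z': 6, 'x': 5}
i=6, x='y': counts = {'y': 10, 'z': 6, 'x': 5}
i=7, x='z': counts = {'y': 10, 'z': 13, 'x': 5}
i=8, x='z': counts = {'y': 10, 'z': 21, 'x': 5}
i=9, x='z': counts = {'y': 10, 'z': 30, 'x': 5}

{'y': 10, 'z': 30, 'x': 5}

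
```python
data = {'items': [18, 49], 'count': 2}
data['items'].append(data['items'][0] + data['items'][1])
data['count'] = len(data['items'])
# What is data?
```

After line 1: data = {'items': [18, 49], 'count': 2}
After line 2 (append 18 + 49 = 67): data = {'items': [18, 49, 67], 'count': 2}
After line 3 (count = len(items) = 3): data = {'items': [18, 49, 67], 'count': 3}

{'items': [18, 49, 67], 'count': 3}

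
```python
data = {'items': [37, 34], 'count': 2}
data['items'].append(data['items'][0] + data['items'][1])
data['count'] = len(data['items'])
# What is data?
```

After line 1: data = {'items': [37, 34], 'count': 2}
After line 2 (append 37 + 34 = 71): data = {'items': [37, 34, 71], 'count': 2}
After line 3 (count = len(items) = 3): data = {'items': [37, 34, 71], 'count': 3}

{'items': [37, 34, 71], 'count': 3}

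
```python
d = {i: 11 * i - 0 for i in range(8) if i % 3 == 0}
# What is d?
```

{0: 0, 3: 33, 6: 66}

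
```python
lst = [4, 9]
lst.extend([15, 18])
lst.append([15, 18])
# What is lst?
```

After line 1: lst = [4, 9]
After line 2 (extend unpacks [15, 18]): lst = [4, 9, 15, 18]
After line 3 (append adds [15, 18] as single element): lst = [4, 9, 15, 18, [15, 18]]

[4, 9, 15, 18, [15, 18]]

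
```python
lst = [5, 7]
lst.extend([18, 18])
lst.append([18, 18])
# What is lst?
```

After line 1: lst = [5, 7]
After line 2 (extend unpacks [18, 18]): lst = [5, 7, 18, 18]
After line 3 (append adds [18, 18] as single element): lst = [5, 7, 18, 18, [18, 18]]

[5, 7, 18, 18, [18, 18]]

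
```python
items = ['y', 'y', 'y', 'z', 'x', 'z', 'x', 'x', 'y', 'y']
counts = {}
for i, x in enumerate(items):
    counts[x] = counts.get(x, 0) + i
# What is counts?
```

Initial: counts = {}, items = ['y', 'y', 'y', 'z', 'x', 'z', 'x', 'x', 'y', 'y']
i=0, x='y': counts = {'y': 0}
i=1, x='y': counts = {'y': 1}
i=2, x='y': counts = {'y': 3}
i=3, x='z': counts = {'y': 3, 'z': 3}
i=4, x='x': counts = {'y': 3, 'z': 3, 'x': 4}
i=5, x='z': counts = {'y': 3, 'z': 8, 'x': 4}
i=6, x='x': counts = {'y': 3, 'z': 8, 'x': 10}
i=7, x='x': counts = {'y': 3, 'z': 8, 'x': 17}
i=8, x='y': counts = {'y': 11, 'z': 8, 'x': 17}
i=9, x='y': counts = {'y': 20, 'z': 8, 'x': 17}

{'y': 20, 'z': 8, 'x': 17}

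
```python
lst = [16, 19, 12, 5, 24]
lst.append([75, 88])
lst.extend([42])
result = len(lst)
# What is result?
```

After line 1: lst = [16, 19, 12, 5, 24]
After line 2 (append adds [75, 88] as single element): lst = [16, 19, 12, 5, 24, [75, 88]]
After line 3 (extend unpacks [42], adds 42): lst = [16, 19, 12, 5, 24, [75, 88], 42]
After line 4: result = len(lst) = 7

7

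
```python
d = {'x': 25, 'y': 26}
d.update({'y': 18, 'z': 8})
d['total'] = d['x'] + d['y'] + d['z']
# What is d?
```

After line 1: d = {'x': 25, 'y': 26}
After line 2 (y overwritten, z added): d = {'x': 25, 'y': 18, 'z': 8}
After line 3 (total = 25 + 18 + 8 = 51): d = {'x': 25, 'y': 18, 'z': 8, 'total': 51}

{'x': 25, 'y': 18, 'z': 8, 'total': 51}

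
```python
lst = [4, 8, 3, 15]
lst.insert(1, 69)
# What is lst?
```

[4, 69, 8, 3, 15]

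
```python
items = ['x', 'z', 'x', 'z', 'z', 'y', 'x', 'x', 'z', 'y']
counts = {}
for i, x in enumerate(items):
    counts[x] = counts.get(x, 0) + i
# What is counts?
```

Initial: counts = {}, items = ['x', 'z', 'x', 'z', 'z', 'y', 'x', 'x', 'z', 'y']
i=0, x='x': counts = {'x': 0}
i=1, x='z': counts = {'x': 0, 'z': 1}
i=2, x='x': counts = {'x': 2, 'z': 1}
i=3, x='z': counts = {'x': 2, 'z': 4}
i=4, x='z': counts = {'x': 2, 'z': 8}
i=5, x='y': counts = {'x': 2, 'z': 8, 'y': 5}
i=6, x='x': counts = {'x': 8, 'z': 8, 'y': 5}
i=7, x='x': counts = {'x': 15, 'z': 8, 'y': 5}
i=8, x='z': counts = {'x': 15, 'z': 16, 'y': 5}
i=9, x='y': counts = {'x': 15, 'z': 16, 'y': 14}

{'x': 15, 'z': 16, 'y': 14}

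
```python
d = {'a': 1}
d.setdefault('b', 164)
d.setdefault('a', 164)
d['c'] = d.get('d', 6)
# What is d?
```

After line 1: d = {'a': 1}
After line 2 (setdefault adds 'b'=164): d = {'a': 1, 'b': 164}
After line 3 (setdefault 'a' no-op, already exists): d = {'a': 1, 'b': 164}
After line 4 (get('d', 6) returns default since 'd' not in d): d = {'a': 1, 'b': 164, 'c': 6}

{'a': 1, 'b': 164, 'c': 6}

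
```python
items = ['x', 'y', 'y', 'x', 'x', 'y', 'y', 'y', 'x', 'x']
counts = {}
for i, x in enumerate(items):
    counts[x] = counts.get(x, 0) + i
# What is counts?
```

Initial: counts = {}, items = ['x', 'y', 'y', 'x', 'x', 'y', 'y', 'y', 'x', 'x']
i=0, x='x': counts = {'x': 0}
i=1, x='y': counts = {'x': 0, 'y': 1}
i=2, x='y': counts = {'x': 0, 'y': 3}
i=3, x='x': counts = {'x': 3, 'y': 3}
i=4, x='x': counts = {'x': 7, 'y': 3}
i=5, x='y': counts = {'x': 7, 'y': 8}
i=6, x='y': counts = {'x': 7, 'y': 14}
i=7, x='y': counts = {'x': 7, 'y': 21}
i=8, x='x': counts = {'x': 15, 'y': 21}
i=9, x='x': counts = {'x': 24, 'y': 21}

{'x': 24, 'y': 21}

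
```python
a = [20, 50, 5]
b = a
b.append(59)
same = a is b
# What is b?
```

After line 1: a = [20, 50, 5]
After line 2 (b = a is an alias, same object): a = [20, 50, 5], b = [20, 50, 5]
After line 3 (b.append mutates the shared list): a = [20, 50, 5, 59], b = [20, 50, 5, 59]
After line 4 (same = a is b; same object -> True): same = True

[20, 50, 5, 59]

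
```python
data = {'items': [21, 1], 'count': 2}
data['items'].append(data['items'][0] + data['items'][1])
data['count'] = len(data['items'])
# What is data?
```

After line 1: data = {'items': [21, 1], 'count': 2}
After line 2 (append 21 + 1 = 22): data = {'items': [21, 1, 22], 'count': 2}
After line 3 (count = len(items) = 3): data = {'items': [21, 1, 22], 'count': 3}

{'items': [21, 1, 22], 'count': 3}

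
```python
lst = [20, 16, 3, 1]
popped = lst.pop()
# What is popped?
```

1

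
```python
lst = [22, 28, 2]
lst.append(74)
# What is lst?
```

[22, 28, 2, 74]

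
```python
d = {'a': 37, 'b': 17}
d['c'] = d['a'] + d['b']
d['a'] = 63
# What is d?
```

After line 1: d = {'a': 37, 'b': 17}
After line 2 (d['c'] = 37 + 17): d = {'a': 37, 'b': 17, 'c': 54}
After line 3: d = {'a': 63, 'b': 17, 'c': 54}

{'a': 63, 'b': 17, 'c': 54}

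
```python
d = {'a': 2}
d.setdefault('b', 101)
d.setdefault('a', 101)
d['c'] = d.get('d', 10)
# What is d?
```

After line 1: d = {'a': 2}
After line 2 (setdefault adds 'b'=101): d = {'a': 2, 'b': 101}
After line 3 (setdefault 'a' no-op, already exists): d = {'a': 2, 'b': 101}
After line 4 (get('d', 10) returns default since 'd' not in d): d = {'a': 2, 'b': 101, 'c': 10}

{'a': 2, 'b': 101, 'c': 10}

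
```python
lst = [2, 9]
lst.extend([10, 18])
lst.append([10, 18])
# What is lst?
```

After line 1: lst = [2, 9]
After line 2 (extend unpacks [10, 18]): lst = [2, 9, 10, 18]
After line 3 (append adds [10, 18] as single element): lst = [2, 9, 10, 18, [10, 18]]

[2, 9, 10, 18, [10, 18]]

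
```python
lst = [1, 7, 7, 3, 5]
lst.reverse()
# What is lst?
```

[5, 3, 7, 7, 1]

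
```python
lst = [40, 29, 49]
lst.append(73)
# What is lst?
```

[40, 29, 49, 73]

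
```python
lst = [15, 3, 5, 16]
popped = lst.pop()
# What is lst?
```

[15, 3, 5]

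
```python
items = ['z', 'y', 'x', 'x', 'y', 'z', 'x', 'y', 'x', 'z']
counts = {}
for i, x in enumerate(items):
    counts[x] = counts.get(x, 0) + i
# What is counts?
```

Initial: counts = {}, items = ['z', 'y', 'x', 'x', 'y', 'z', 'x', 'y', 'x', 'z']
i=0, x='z': counts = {'z': 0}
i=1, x='y': counts = {'z': 0, 'y': 1}
i=2, x='x': counts = {'z': 0, 'y': 1, 'x': 2}
i=3, x='x': counts = {'z': 0, 'y': 1, 'x': 5}
i=4, x='y': counts = {'z': 0, 'y': 5, 'x': 5}
i=5, x='z': counts = {'z': 5, 'y': 5, 'x': 5}
i=6, x='x': counts = {'z': 5, 'y': 5, 'x': 11}
i=7, x='y': counts = {'z': 5, 'y': 12, 'x': 11}
i=8, x='x': counts = {'z': 5, 'y': 12, 'x': 19}
i=9, x='z': counts = {'z': 14, 'y': 12, 'x': 19}

{'z': 14, 'y': 12, 'x': 19}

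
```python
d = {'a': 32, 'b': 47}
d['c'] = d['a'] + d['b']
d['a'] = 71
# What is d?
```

After line 1: d = {'a': 32, 'b': 47}
After line 2 (d['c'] = 32 + 47): d = {'a': 32, 'b': 47, 'c': 79}
After line 3: d = {'a': 71, 'b': 47, 'c': 79}

{'a': 71, 'b': 47, 'c': 79}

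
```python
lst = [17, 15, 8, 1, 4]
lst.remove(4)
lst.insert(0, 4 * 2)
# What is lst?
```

After line 1: lst = [17, 15, 8, 1, 4]
After line 2 (remove first 4): lst = [17, 15, 8, 1]
After line 3 (insert 8 at index 0): lst = [8, 17, 15, 8, 1]

[8, 17, 15, 8, 1]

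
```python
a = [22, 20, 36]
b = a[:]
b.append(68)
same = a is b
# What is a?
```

After line 1: a = [22, 20, 36]
After line 2 (b = a[:] is a shallow copy, new object): a = [22, 20, 36], b = [22, 20, 36]
After line 3 (append only mutates b): a = [22, 20, 36], b = [22, 20, 36, 68]
After line 4 (same = a is b; different objects -> False): same = False

[22, 20, 36]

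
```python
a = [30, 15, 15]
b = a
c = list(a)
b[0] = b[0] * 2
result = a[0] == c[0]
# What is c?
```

After line 1: a = [30, 15, 15]
After line 2 (b = a, alias): a = [30, 15, 15], b = [30, 15, 15]
After line 3 (c = list(a) is a copy, new object): c = [30, 15, 15]
After line 4 (b[0] = 30 * 2 = 60; mutates shared a/b): a = b = [60, 15, 15], c = [30, 15, 15]
After line 5 (a[0] = 60, c[0] = 30; result = False)

[30, 15, 15]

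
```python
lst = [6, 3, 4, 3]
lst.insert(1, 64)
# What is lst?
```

[6, 64, 3, 4, 3]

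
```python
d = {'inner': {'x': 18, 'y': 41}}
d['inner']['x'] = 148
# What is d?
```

After line 1: d = {'inner': {'x': 18, 'y': 41}}
After line 2 (inner x overwritten): d = {'inner': {'x': 148, 'y': 41}}

{'inner': {'x': 148, 'y': 41}}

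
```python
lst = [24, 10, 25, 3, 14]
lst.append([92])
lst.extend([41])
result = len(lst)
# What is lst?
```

After line 1: lst = [24, 10, 25, 3, 14]
After line 2 (append adds [92] as single element): lst = [24, 10, 25, 3, 14, [92]]
After line 3 (extend unpacks [41], adds 41): lst = [24, 10, 25, 3, 14, [92], 41]
After line 4: result = len(lst) = 7

[24, 10, 25, 3, 14, [92], 41]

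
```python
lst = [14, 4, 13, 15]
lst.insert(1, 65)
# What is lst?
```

[14, 65, 4, 13, 15]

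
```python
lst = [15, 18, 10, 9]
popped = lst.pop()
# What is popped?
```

9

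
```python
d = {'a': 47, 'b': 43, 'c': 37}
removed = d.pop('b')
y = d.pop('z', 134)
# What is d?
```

After line 1: d = {'a': 47, 'b': 43, 'c': 37}
After line 2 (pop 'b' returns 43): d = {'a': 47, 'c': 37}, removed = 43
After line 3 (pop 'z' missing, returns default 134): d = {'a': 47, 'c': 37}, y = 134

{'a': 47, 'c': 37}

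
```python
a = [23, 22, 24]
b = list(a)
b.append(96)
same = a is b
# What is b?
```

After line 1: a = [23, 22, 24]
After line 2 (b = list(a) is a shallow copy, new object): a = [23, 22, 24], b = [23, 22, 24]
After line 3 (append only mutates b): a = [23, 22, 24], b = [23, 22, 24, 96]
After line 4 (same = a is b; different objects -> False): same = False

[23, 22, 24, 96]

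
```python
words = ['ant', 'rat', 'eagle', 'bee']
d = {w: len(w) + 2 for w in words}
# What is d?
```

{'ant': 5, 'rat': 5, 'eagle': 7, 'bee': 5}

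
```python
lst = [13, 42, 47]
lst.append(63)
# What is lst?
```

[13, 42, 47, 63]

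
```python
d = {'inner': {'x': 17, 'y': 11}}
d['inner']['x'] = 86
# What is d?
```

After line 1: d = {'inner': {'x': 17, 'y': 11}}
After line 2 (inner x overwritten): d = {'inner': {'x': 86, 'y': 11}}

{'inner': {'x': 86, 'y': 11}}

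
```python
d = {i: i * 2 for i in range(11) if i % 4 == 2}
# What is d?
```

{2: 4, 6: 12, 10: 20}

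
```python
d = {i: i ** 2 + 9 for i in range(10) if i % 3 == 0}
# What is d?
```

{0: 9, 3: 18, 6: 45, 9: 90}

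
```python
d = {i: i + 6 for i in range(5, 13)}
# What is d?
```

{5: 11, 6: 12, 7: 13, 8: 14, 9: 15, 10: 16, 11: 17, 12: 18}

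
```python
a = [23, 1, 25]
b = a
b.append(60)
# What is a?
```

After line 1: a = [23, 1, 25]
After line 2 (b = a is an alias, same object): a = [23, 1, 25], b = [23, 1, 25]
After line 3 (b.append mutates the shared list): a = [23, 1, 25, 60], b = [23, 1, 25, 60]

[23, 1, 25, 60]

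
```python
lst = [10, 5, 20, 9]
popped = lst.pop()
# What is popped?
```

9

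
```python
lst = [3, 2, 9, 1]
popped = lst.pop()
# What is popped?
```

1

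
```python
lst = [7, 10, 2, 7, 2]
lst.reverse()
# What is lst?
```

[2, 7, 2, 10, 7]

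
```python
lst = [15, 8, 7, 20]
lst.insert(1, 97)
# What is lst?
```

[15, 97, 8, 7, 20]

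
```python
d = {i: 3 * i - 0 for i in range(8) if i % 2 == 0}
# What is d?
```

{0: 0, 2: 6, 4: 12, 6: 18}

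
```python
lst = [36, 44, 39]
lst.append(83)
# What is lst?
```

[36, 44, 39, 83]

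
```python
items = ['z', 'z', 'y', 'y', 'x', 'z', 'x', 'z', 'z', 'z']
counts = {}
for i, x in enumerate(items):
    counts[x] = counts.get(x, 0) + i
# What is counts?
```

Initial: counts = {}, items = ['z', 'z', 'y', 'y', 'x', 'z', 'x', 'z', 'z', 'z']
i=0, x='z': counts = {'z': 0}
i=1, x='z': counts = {'z': 1}
i=2, x='y': counts = {'z': 1, 'y': 2}
i=3, x='y': counts = {'z': 1, 'y': 5}
i=4, x='x': counts = {'z': 1, 'y': 5, 'x': 4}
i=5, x='z': counts = {'z': 6, 'y': 5, 'x': 4}
i=6, x='x': counts = {'z': 6, 'y': 5, 'x': 10}
i=7, x='z': counts = {'z': 13, 'y': 5, 'x': 10}
i=8, x='z': counts = {'z': 21, 'y': 5, 'x': 10}
i=9, x='z': counts = {'z': 30, 'y': 5, 'x': 10}

{'z': 30, 'y': 5, 'x': 10}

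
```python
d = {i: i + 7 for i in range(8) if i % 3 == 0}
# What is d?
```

{0: 7, 3: 10, 6: 13}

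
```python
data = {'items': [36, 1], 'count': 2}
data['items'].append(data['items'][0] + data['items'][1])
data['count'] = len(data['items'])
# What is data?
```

After line 1: data = {'items': [36, 1], 'count': 2}
After line 2 (append 36 + 1 = 37): data = {'items': [36, 1, 37], 'count': 2}
After line 3 (count = len(items) = 3): data = {'items': [36, 1, 37], 'count': 3}

{'items': [36, 1, 37], 'count': 3}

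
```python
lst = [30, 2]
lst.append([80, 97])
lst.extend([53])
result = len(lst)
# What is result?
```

After line 1: lst = [30, 2]
After line 2 (append adds [80, 97] as single element): lst = [30, 2, [80, 97]]
After line 3 (extend unpacks [53], adds 53): lst = [30, 2, [80, 97], 53]
After line 4: result = len(lst) = 4

4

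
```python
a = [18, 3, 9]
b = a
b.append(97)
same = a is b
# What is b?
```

After line 1: a = [18, 3, 9]
After line 2 (b = a is an alias, same object): a = [18, 3, 9], b = [18, 3, 9]
After line 3 (b.append mutates the shared list): a = [18, 3, 9, 97], b = [18, 3, 9, 97]
After line 4 (same = a is b; same object -> True): same = True

[18, 3, 9, 97]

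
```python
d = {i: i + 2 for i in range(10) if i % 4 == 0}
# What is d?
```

{0: 2, 4: 6, 8: 10}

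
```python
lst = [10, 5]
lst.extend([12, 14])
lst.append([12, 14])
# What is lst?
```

After line 1: lst = [10, 5]
After line 2 (extend unpacks [12, 14]): lst = [10, 5, 12, 14]
After line 3 (append adds [12, 14] as single element): lst = [10, 5, 12, 14, [12, 14]]

[10, 5, 12, 14, [12, 14]]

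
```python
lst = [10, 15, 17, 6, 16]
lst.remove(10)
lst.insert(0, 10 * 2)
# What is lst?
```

After line 1: lst = [10, 15, 17, 6, 16]
After line 2 (remove first 10): lst = [15, 17, 6, 16]
After line 3 (insert 20 at index 0): lst = [20, 15, 17, 6, 16]

[20, 15, 17, 6, 16]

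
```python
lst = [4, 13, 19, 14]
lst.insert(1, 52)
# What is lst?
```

[4, 52, 13, 19, 14]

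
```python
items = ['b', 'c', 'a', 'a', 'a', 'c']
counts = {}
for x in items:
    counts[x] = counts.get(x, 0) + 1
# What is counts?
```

Initial: counts = {}, items = ['b', 'c', 'a', 'a', 'a', 'c']
See 'b': counts = {'b': 1}
See 'c': counts = {'b': 1, 'c': 1}
See 'a': counts = {'b': 1, 'c': 1, 'a': 1}
See 'a': counts = {'b': 1, 'c': 1, 'a': 2}
See 'a': counts = {'b': 1, 'c': 1, 'a': 3}
See 'c': counts = {'b': 1, 'c': 2, 'a': 3}

{'b': 1, 'c': 2, 'a': 3}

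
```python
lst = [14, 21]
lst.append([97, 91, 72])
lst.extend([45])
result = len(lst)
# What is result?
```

After line 1: lst = [14, 21]
After line 2 (append adds [97, 91, 72] as single element): lst = [14, 21, [97, 91, 72]]
After line 3 (extend unpacks [45], adds 45): lst = [14, 21, [97, 91, 72], 45]
After line 4: result = len(lst) = 4

4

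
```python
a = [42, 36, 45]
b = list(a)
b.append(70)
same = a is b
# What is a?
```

After line 1: a = [42, 36, 45]
After line 2 (b = list(a) is a shallow copy, new object): a = [42, 36, 45], b = [42, 36, 45]
After line 3 (append only mutates b): a = [42, 36, 45], b = [42, 36, 45, 70]
After line 4 (same = a is b; different objects -> False): same = False

[42, 36, 45]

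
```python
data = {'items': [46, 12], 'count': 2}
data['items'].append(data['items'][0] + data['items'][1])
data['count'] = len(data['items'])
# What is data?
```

After line 1: data = {'items': [46, 12], 'count': 2}
After line 2 (append 46 + 12 = 58): data = {'items': [46, 12, 58], 'count': 2}
After line 3 (count = len(items) = 3): data = {'items': [46, 12, 58], 'count': 3}

{'items': [46, 12, 58], 'count': 3}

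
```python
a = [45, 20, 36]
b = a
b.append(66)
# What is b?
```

After line 1: a = [45, 20, 36]
After line 2 (b = a is an alias, same object): a = [45, 20, 36], b = [45, 20, 36]
After line 3 (b.append mutates the shared list): a = [45, 20, 36, 66], b = [45, 20, 36, 66]

[45, 20, 36, 66]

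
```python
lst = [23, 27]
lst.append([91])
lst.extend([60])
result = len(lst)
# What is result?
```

After line 1: lst = [23, 27]
After line 2 (append adds [91] as single element): lst = [23, 27, [91]]
After line 3 (extend unpacks [60], adds 60): lst = [23, 27, [91], 60]
After line 4: result = len(lst) = 4

4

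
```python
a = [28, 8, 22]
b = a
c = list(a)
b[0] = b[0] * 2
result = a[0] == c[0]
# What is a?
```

After line 1: a = [28, 8, 22]
After line 2 (b = a, alias): a = [28, 8, 22], b = [28, 8, 22]
After line 3 (c = list(a) is a copy, new object): c = [28, 8, 22]
After line 4 (b[0] = 28 * 2 = 56; mutates shared a/b): a = b = [56, 8, 22], c = [28, 8, 22]
After line 5 (a[0] = 56, c[0] = 28; result = False)

[56, 8, 22]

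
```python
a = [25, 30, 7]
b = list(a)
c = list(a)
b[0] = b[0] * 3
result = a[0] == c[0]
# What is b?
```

After line 1: a = [25, 30, 7]
After line 2 (b = list(a), copy): a = [25, 30, 7], b = [25, 30, 7]
After line 3 (c = list(a) is a copy, new object): c = [25, 30, 7]
After line 4 (b[0] = 25 * 3 = 75; only b mutates (copy)): a = [25, 30, 7], b = [75, 30, 7], c = [25, 30, 7]
After line 5 (a[0] = 25, c[0] = 25; result = True)

[75, 30, 7]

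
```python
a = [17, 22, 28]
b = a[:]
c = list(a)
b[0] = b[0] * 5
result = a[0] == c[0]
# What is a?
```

After line 1: a = [17, 22, 28]
After line 2 (b = a[:], copy): a = [17, 22, 28], b = [17, 22, 28]
After line 3 (c = list(a) is a copy, new object): c = [17, 22, 28]
After line 4 (b[0] = 17 * 5 = 85; only b mutates (copy)): a = [17, 22, 28], b = [85, 22, 28], c = [17, 22, 28]
After line 5 (a[0] = 17, c[0] = 17; result = True)

[17, 22, 28]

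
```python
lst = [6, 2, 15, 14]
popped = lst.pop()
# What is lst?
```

[6, 2, 15]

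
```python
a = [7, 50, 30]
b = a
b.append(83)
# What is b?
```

After line 1: a = [7, 50, 30]
After line 2 (b = a is an alias, same object): a = [7, 50, 30], b = [7, 50, 30]
After line 3 (b.append mutates the shared list): a = [7, 50, 30, 83], b = [7, 50, 30, 83]

[7, 50, 30, 83]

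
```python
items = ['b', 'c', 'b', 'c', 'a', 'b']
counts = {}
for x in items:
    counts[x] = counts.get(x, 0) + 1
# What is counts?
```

Initial: counts = {}, items = ['b', 'c', 'b', 'c', 'a', 'b']
See 'b': counts = {'b': 1}
See 'c': counts = {'b': 1, 'c': 1}
See 'b': counts = {'b': 2, 'c': 1}
See 'c': counts = {'b': 2, 'c': 2}
See 'a': counts = {'b': 2, 'c': 2, 'a': 1}
See 'b': counts = {'b': 3, 'c': 2, 'a': 1}

{'b': 3, 'c': 2, 'a': 1}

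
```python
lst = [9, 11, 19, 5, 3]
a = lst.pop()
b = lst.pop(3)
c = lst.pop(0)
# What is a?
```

After line 1: lst = [9, 11, 19, 5, 3]
After line 2 (pop() -> a = 3): lst = [9, 11, 19, 5]
After line 3 (pop(3) -> b = 5): lst = [9, 11, 19]
After line 4 (pop(0) -> c = 9): lst = [11, 19]

3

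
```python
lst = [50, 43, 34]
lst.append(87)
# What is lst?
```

[50, 43, 34, 87]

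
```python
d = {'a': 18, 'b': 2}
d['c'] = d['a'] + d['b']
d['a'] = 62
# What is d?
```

After line 1: d = {'a': 18, 'b': 2}
After line 2 (d['c'] = 18 + 2): d = {'a': 18, 'b': 2, 'c': 20}
After line 3: d = {'a': 62, 'b': 2, 'c': 20}

{'a': 62, 'b': 2, 'c': 20}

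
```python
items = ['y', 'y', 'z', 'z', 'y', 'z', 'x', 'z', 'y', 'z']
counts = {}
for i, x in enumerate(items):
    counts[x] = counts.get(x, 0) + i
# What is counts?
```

Initial: counts = {}, items = ['y', 'y', 'z', 'z', 'y', 'z', 'x', 'z', 'y', 'z']
i=0, x='y': counts = {'y': 0}
i=1, x='y': counts = {'y': 1}
i=2, x='z': counts = {'y': 1, 'z': 2}
i=3, x='z': counts = {'y': 1, 'z': 5}
i=4, x='y': counts = {'y': 5, 'z': 5}
i=5, x='z': counts = {'y': 5, 'z': 10}
i=6, x='x': counts = {'y': 5, 'z': 10, 'x': 6}
i=7, x='z': counts = {'y': 5, 'z': 17, 'x': 6}
i=8, x='y': counts = {'y': 13, 'z': 17, 'x': 6}
i=9, x='z': counts = {'y': 13, 'z': 26, 'x': 6}

{'y': 13, 'z': 26, 'x': 6}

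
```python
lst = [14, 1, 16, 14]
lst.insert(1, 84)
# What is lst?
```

[14, 84, 1, 16, 14]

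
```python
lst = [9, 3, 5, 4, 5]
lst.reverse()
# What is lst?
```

[5, 4, 5, 3, 9]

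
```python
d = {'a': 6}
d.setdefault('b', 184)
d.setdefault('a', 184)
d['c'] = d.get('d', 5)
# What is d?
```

After line 1: d = {'a': 6}
After line 2 (setdefault adds 'b'=184): d = {'a': 6, 'b': 184}
After line 3 (setdefault 'a' no-op, already exists): d = {'a': 6, 'b': 184}
After line 4 (get('d', 5) returns default since 'd' not in d): d = {'a': 6, 'b': 184, 'c': 5}

{'a': 6, 'b': 184, 'c': 5}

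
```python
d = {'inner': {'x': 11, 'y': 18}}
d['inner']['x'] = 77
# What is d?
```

After line 1: d = {'inner': {'x': 11, 'y': 18}}
After line 2 (inner x overwritten): d = {'inner': {'x': 77, 'y': 18}}

{'inner': {'x': 77, 'y': 18}}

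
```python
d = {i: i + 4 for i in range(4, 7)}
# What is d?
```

{4: 8, 5: 9, 6: 10}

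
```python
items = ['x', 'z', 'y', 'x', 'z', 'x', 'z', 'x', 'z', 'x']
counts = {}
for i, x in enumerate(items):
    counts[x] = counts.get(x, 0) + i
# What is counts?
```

Initial: counts = {}, items = ['x', 'z', 'y', 'x', 'z', 'x', 'z', 'x', 'z', 'x']
i=0, x='x': counts = {'x': 0}
i=1, x='z': counts = {'x': 0, 'z': 1}
i=2, x='y': counts = {'x': 0, 'z': 1, 'y': 2}
i=3, x='x': counts = {'x': 3, 'z': 1, 'y': 2}
i=4, x='z': counts = {'x': 3, 'z': 5, 'y': 2}
i=5, x='x': counts = {'x': 8, 'z': 5, 'y': 2}
i=6, x='z': counts = {'x': 8, 'z': 11, 'y': 2}
i=7, x='x': counts = {'x': 15, 'z': 11, 'y': 2}
i=8, x='z': counts = {'x': 15, 'z': 19, 'y': 2}
i=9, x='x': counts = {'x': 24, 'z': 19, 'y': 2}

{'x': 24, 'z': 19, 'y': 2}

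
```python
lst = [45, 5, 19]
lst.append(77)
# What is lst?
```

[45, 5, 19, 77]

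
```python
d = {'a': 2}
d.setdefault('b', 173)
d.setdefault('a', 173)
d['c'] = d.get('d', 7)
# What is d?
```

After line 1: d = {'a': 2}
After line 2 (setdefault adds 'b'=173): d = {'a': 2, 'b': 173}
After line 3 (setdefault 'a' no-op, already exists): d = {'a': 2, 'b': 173}
After line 4 (get('d', 7) returns default since 'd' not in d): d = {'a': 2, 'b': 173, 'c': 7}

{'a': 2, 'b': 173, 'c': 7}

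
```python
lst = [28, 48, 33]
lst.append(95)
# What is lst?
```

[28, 48, 33, 95]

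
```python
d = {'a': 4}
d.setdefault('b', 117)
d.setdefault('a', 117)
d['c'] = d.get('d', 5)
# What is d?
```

After line 1: d = {'a': 4}
After line 2 (setdefault adds 'b'=117): d = {'a': 4, 'b': 117}
After line 3 (setdefault 'a' no-op, already exists): d = {'a': 4, 'b': 117}
After line 4 (get('d', 5) returns default since 'd' not in d): d = {'a': 4, 'b': 117, 'c': 5}

{'a': 4, 'b': 117, 'c': 5}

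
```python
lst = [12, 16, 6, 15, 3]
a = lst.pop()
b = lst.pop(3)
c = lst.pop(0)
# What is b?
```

After line 1: lst = [12, 16, 6, 15, 3]
After line 2 (pop() -> a = 3): lst = [12, 16, 6, 15]
After line 3 (pop(3) -> b = 15): lst = [12, 16, 6]
After line 4 (pop(0) -> c = 12): lst = [16, 6]

15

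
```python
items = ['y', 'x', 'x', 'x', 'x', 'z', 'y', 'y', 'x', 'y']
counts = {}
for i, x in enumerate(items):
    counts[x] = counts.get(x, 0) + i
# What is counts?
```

Initial: counts = {}, items = ['y', 'x', 'x', 'x', 'x', 'z', 'y', 'y', 'x', 'y']
i=0, x='y': counts = {'y': 0}
i=1, x='x': counts = {'y': 0, 'x': 1}
i=2, x='x': counts = {'y': 0, 'x': 3}
i=3, x='x': counts = {'y': 0, 'x': 6}
i=4, x='x': counts = {'y': 0, 'x': 10}
i=5, x='z': counts = {'y': 0, 'x': 10, 'z': 5}
i=6, x='y': counts = {'y': 6, 'x': 10, 'z': 5}
i=7, x='y': counts = {'y': 13, 'x': 10, 'z': 5}
i=8, x='x': counts = {'y': 13, 'x': 18, 'z': 5}
i=9, x='y': counts = {'y': 22, 'x': 18, 'z': 5}

{'y': 22, 'x': 18, 'z': 5}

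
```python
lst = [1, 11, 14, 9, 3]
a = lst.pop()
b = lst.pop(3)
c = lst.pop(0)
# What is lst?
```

After line 1: lst = [1, 11, 14, 9, 3]
After line 2 (pop() -> a = 3): lst = [1, 11, 14, 9]
After line 3 (pop(3) -> b = 9): lst = [1, 11, 14]
After line 4 (pop(0) -> c = 1): lst = [11, 14]

[11, 14]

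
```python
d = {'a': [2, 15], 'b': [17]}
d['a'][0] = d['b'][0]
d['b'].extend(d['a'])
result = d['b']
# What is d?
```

After line 1: d = {'a': [2, 15], 'b': [17]}
After line 2 (a[0] = b[0] = 17): d = {'a': [17, 15], 'b': [17]}
After line 3 (b.extend(a) appends [17, 15]): d = {'a': [17, 15], 'b': [17, 17, 15]}
After line 4: result = d['b'] = [17, 17, 15]

{'a': [17, 15], 'b': [17, 17, 15]}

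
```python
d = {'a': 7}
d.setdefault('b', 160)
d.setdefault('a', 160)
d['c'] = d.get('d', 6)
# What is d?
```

After line 1: d = {'a': 7}
After line 2 (setdefault adds 'b'=160): d = {'a': 7, 'b': 160}
After line 3 (setdefault 'a' no-op, already exists): d = {'a': 7, 'b': 160}
After line 4 (get('d', 6) returns default since 'd' not in d): d = {'a': 7, 'b': 160, 'c': 6}

{'a': 7, 'b': 160, 'c': 6}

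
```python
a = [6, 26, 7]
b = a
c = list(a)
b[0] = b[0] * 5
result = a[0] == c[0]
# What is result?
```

After line 1: a = [6, 26, 7]
After line 2 (b = a, alias): a = [6, 26, 7], b = [6, 26, 7]
After line 3 (c = list(a) is a copy, new object): c = [6, 26, 7]
After line 4 (b[0] = 6 * 5 = 30; mutates shared a/b): a = b = [30, 26, 7], c = [6, 26, 7]
After line 5 (a[0] = 30, c[0] = 6; result = False)

False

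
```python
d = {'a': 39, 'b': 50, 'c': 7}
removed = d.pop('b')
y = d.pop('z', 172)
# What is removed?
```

After line 1: d = {'a': 39, 'b': 50, 'c': 7}
After line 2 (pop 'b' returns 50): d = {'a': 39, 'c': 7}, removed = 50
After line 3 (pop 'z' missing, returns default 172): d = {'a': 39, 'c': 7}, y = 172

50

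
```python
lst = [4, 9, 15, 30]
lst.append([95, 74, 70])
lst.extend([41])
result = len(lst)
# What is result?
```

After line 1: lst = [4, 9, 15, 30]
After line 2 (append adds [95, 74, 70] as single element): lst = [4, 9, 15, 30, [95, 74, 70]]
After line 3 (extend unpacks [41], adds 41): lst = [4, 9, 15, 30, [95, 74, 70], 41]
After line 4: result = len(lst) = 6

6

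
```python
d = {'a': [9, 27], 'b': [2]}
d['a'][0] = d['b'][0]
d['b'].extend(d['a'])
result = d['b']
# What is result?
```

After line 1: d = {'a': [9, 27], 'b': [2]}
After line 2 (a[0] = b[0] = 2): d = {'a': [2, 27], 'b': [2]}
After line 3 (b.extend(a) appends [2, 27]): d = {'a': [2, 27], 'b': [2, 2, 27]}
After line 4: result = d['b'] = [2, 2, 27]

[2, 2, 27]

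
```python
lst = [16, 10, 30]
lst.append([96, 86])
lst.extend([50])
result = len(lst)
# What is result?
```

After line 1: lst = [16, 10, 30]
After line 2 (append adds [96, 86] as single element): lst = [16, 10, 30, [96, 86]]
After line 3 (extend unpacks [50], adds 50): lst = [16, 10, 30, [96, 86], 50]
After line 4: result = len(lst) = 5

5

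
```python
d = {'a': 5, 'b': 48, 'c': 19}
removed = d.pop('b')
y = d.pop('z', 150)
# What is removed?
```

After line 1: d = {'a': 5, 'b': 48, 'c': 19}
After line 2 (pop 'b' returns 48): d = {'a': 5, 'c': 19}, removed = 48
After line 3 (pop 'z' missing, returns default 150): d = {'a': 5, 'c': 19}, y = 150

48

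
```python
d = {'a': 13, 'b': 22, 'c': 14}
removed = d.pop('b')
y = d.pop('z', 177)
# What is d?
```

After line 1: d = {'a': 13, 'b': 22, 'c': 14}
After line 2 (pop 'b' returns 22): d = {'a': 13, 'c': 14}, removed = 22
After line 3 (pop 'z' missing, returns default 177): d = {'a': 13, 'c': 14}, y = 177

{'a': 13, 'c': 14}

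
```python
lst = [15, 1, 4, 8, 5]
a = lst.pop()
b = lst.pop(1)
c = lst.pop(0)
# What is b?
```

After line 1: lst = [15, 1, 4, 8, 5]
After line 2 (pop() -> a = 5): lst = [15, 1, 4, 8]
After line 3 (pop(1) -> b = 1): lst = [15, 4, 8]
After line 4 (pop(0) -> c = 15): lst = [4, 8]

1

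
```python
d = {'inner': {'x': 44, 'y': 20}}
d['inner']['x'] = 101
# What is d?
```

After line 1: d = {'inner': {'x': 44, 'y': 20}}
After line 2 (inner x overwritten): d = {'inner': {'x': 101, 'y': 20}}

{'inner': {'x': 101, 'y': 20}}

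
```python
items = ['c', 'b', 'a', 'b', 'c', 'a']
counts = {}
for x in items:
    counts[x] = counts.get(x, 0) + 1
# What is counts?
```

Initial: counts = {}, items = ['c', 'b', 'a', 'b', 'c', 'a']
See 'c': counts = {'c': 1}
See 'b': counts = {'c': 1, 'b': 1}
See 'a': counts = {'c': 1, 'b': 1, 'a': 1}
See 'b': counts = {'c': 1, 'b': 2, 'a': 1}
See 'c': counts = {'c': 2, 'b': 2, 'a': 1}
See 'a': counts = {'c': 2, 'b': 2, 'a': 2}

{'c': 2, 'b': 2, 'a': 2}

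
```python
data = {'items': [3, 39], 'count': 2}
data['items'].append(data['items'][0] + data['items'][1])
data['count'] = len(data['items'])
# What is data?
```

After line 1: data = {'items': [3, 39], 'count': 2}
After line 2 (append 3 + 39 = 42): data = {'items': [3, 39, 42], 'count': 2}
After line 3 (count = len(items) = 3): data = {'items': [3, 39, 42], 'count': 3}

{'items': [3, 39, 42], 'count': 3}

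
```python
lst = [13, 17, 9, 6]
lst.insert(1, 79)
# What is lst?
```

[13, 79, 17, 9, 6]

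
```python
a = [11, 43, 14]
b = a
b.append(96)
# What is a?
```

After line 1: a = [11, 43, 14]
After line 2 (b = a is an alias, same object): a = [11, 43, 14], b = [11, 43, 14]
After line 3 (b.append mutates the shared list): a = [11, 43, 14, 96], b = [11, 43, 14, 96]

[11, 43, 14, 96]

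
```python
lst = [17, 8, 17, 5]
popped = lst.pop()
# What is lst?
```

[17, 8, 17]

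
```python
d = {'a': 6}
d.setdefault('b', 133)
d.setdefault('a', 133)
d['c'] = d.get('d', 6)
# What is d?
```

After line 1: d = {'a': 6}
After line 2 (setdefault adds 'b'=133): d = {'a': 6, 'b': 133}
After line 3 (setdefault 'a' no-op, already exists): d = {'a': 6, 'b': 133}
After line 4 (get('d', 6) returns default since 'd' not in d): d = {'a': 6, 'b': 133, 'c': 6}

{'a': 6, 'b': 133, 'c': 6}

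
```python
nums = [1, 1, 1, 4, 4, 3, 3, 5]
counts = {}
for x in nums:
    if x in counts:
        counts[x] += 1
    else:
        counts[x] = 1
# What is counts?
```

Initial: counts = {}, nums = [1, 1, 1, 4, 4, 3, 3, 5]
See 1: counts = {1: 1}
See 1: counts = {1: 2}
See 1: counts = {1: 3}
See 4: counts = {1: 3, 4: 1}
See 4: counts = {1: 3, 4: 2}
See 3: counts = {1: 3, 4: 2, 3: 1}
See 3: counts = {1: 3, 4: 2, 3: 2}
See 5: counts = {1: 3, 4: 2, 3: 2, 5: 1}

{1: 3, 4: 2, 3: 2, 5: 1}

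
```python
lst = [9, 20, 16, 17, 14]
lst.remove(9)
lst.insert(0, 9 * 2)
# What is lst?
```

After line 1: lst = [9, 20, 16, 17, 14]
After line 2 (remove first 9): lst = [20, 16, 17, 14]
After line 3 (insert 18 at index 0): lst = [18, 20, 16, 17, 14]

[18, 20, 16, 17, 14]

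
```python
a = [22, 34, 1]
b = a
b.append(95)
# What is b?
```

After line 1: a = [22, 34, 1]
After line 2 (b = a is an alias, same object): a = [22, 34, 1], b = [22, 34, 1]
After line 3 (b.append mutates the shared list): a = [22, 34, 1, 95], b = [22, 34, 1, 95]

[22, 34, 1, 95]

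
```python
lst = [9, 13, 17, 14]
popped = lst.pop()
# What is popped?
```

14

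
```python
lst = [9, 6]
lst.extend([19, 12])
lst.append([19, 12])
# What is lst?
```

After line 1: lst = [9, 6]
After line 2 (extend unpacks [19, 12]): lst = [9, 6, 19, 12]
After line 3 (append adds [19, 12] as single element): lst = [9, 6, 19, 12, [19, 12]]

[9, 6, 19, 12, [19, 12]]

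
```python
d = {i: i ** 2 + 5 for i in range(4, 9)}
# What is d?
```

{4: 21, 5: 30, 6: 41, 7: 54, 8: 69}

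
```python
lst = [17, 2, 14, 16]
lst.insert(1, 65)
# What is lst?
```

[17, 65, 2, 14, 16]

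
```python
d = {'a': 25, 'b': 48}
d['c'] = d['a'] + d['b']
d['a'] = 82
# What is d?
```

After line 1: d = {'a': 25, 'b': 48}
After line 2 (d['c'] = 25 + 48): d = {'a': 25, 'b': 48, 'c': 73}
After line 3: d = {'a': 82, 'b': 48, 'c': 73}

{'a': 82, 'b': 48, 'c': 73}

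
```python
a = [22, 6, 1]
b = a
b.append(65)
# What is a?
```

After line 1: a = [22, 6, 1]
After line 2 (b = a is an alias, same object): a = [22, 6, 1], b = [22, 6, 1]
After line 3 (b.append mutates the shared list): a = [22, 6, 1, 65], b = [22, 6, 1, 65]

[22, 6, 1, 65]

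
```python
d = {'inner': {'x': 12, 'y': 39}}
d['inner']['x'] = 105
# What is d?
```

After line 1: d = {'inner': {'x': 12, 'y': 39}}
After line 2 (inner x overwritten): d = {'inner': {'x': 105, 'y': 39}}

{'inner': {'x': 105, 'y': 39}}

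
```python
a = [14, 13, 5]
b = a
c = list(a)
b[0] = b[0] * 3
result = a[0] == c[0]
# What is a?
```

After line 1: a = [14, 13, 5]
After line 2 (b = a, alias): a = [14, 13, 5], b = [14, 13, 5]
After line 3 (c = list(a) is a copy, new object): c = [14, 13, 5]
After line 4 (b[0] = 14 * 3 = 42; mutates shared a/b): a = b = [42, 13, 5], c = [14, 13, 5]
After line 5 (a[0] = 42, c[0] = 14; result = False)

[42, 13, 5]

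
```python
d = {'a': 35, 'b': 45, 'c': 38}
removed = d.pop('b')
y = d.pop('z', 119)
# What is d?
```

After line 1: d = {'a': 35, 'b': 45, 'c': 38}
After line 2 (pop 'b' returns 45): d = {'a': 35, 'c': 38}, removed = 45
After line 3 (pop 'z' missing, returns default 119): d = {'a': 35, 'c': 38}, y = 119

{'a': 35, 'c': 38}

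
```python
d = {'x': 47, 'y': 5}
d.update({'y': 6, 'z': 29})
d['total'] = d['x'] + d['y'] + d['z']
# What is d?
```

After line 1: d = {'x': 47, 'y': 5}
After line 2 (y overwritten, z added): d = {'x': 47, 'y': 6, 'z': 29}
After line 3 (total = 47 + 6 + 29 = 82): d = {'x': 47, 'y': 6, 'z': 29, 'total': 82}

{'x': 47, 'y': 6, 'z': 29, 'total': 82}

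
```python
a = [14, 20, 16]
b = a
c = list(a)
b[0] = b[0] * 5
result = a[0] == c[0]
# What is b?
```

After line 1: a = [14, 20, 16]
After line 2 (b = a, alias): a = [14, 20, 16], b = [14, 20, 16]
After line 3 (c = list(a) is a copy, new object): c = [14, 20, 16]
After line 4 (b[0] = 14 * 5 = 70; mutates shared a/b): a = b = [70, 20, 16], c = [14, 20, 16]
After line 5 (a[0] = 70, c[0] = 14; result = False)

[70, 20, 16]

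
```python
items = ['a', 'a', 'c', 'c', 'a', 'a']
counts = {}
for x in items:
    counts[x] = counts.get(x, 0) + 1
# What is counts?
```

Initial: counts = {}, items = ['a', 'a', 'c', 'c', 'a', 'a']
See 'a': counts = {'a': 1}
See 'a': counts = {'a': 2}
See 'c': counts = {'a': 2, 'c': 1}
See 'c': counts = {'a': 2, 'c': 2}
See 'a': counts = {'a': 3, 'c': 2}
See 'a': counts = {'a': 4, 'c': 2}

{'a': 4, 'c': 2}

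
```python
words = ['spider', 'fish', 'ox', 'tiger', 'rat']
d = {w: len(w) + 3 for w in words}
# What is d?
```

{'spider': 9, 'fish': 7, 'ox': 5, 'tiger': 8, 'rat': 6}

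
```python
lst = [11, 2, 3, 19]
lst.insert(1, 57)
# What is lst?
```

[11, 57, 2, 3, 19]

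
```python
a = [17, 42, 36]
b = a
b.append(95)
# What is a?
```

After line 1: a = [17, 42, 36]
After line 2 (b = a is an alias, same object): a = [17, 42, 36], b = [17, 42, 36]
After line 3 (b.append mutates the shared list): a = [17, 42, 36, 95], b = [17, 42, 36, 95]

[17, 42, 36, 95]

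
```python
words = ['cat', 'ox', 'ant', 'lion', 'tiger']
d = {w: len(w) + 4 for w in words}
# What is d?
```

{'cat': 7, 'ox': 6, 'ant': 7, 'lion': 8, 'tiger': 9}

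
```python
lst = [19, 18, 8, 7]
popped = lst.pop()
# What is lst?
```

[19, 18, 8]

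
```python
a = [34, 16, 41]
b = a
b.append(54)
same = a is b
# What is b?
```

After line 1: a = [34, 16, 41]
After line 2 (b = a is an alias, same object): a = [34, 16, 41], b = [34, 16, 41]
After line 3 (b.append mutates the shared list): a = [34, 16, 41, 54], b = [34, 16, 41, 54]
After line 4 (same = a is b; same object -> True): same = True

[34, 16, 41, 54]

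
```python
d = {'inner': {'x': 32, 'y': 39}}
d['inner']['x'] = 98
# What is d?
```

After line 1: d = {'inner': {'x': 32, 'y': 39}}
After line 2 (inner x overwritten): d = {'inner': {'x': 98, 'y': 39}}

{'inner': {'x': 98, 'y': 39}}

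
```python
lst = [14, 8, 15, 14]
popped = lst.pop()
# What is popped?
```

14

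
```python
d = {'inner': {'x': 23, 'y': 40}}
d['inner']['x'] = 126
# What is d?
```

After line 1: d = {'inner': {'x': 23, 'y': 40}}
After line 2 (inner x overwritten): d = {'inner': {'x': 126, 'y': 40}}

{'inner': {'x': 126, 'y': 40}}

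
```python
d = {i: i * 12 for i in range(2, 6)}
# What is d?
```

{2: 24, 3: 36, 4: 48, 5: 60}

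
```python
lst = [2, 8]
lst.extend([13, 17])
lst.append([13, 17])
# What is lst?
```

After line 1: lst = [2, 8]
After line 2 (extend unpacks [13, 17]): lst = [2, 8, 13, 17]
After line 3 (append adds [13, 17] as single element): lst = [2, 8, 13, 17, [13, 17]]

[2, 8, 13, 17, [13, 17]]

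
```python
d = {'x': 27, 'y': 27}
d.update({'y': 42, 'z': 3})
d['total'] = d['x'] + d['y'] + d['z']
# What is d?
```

After line 1: d = {'x': 27, 'y': 27}
After line 2 (y overwritten, z added): d = {'x': 27, 'y': 42, 'z': 3}
After line 3 (total = 27 + 42 + 3 = 72): d = {'x': 27, 'y': 42, 'z': 3, 'total': 72}

{'x': 27, 'y': 42, 'z': 3, 'total': 72}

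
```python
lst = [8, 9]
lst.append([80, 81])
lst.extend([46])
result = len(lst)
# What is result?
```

After line 1: lst = [8, 9]
After line 2 (append adds [80, 81] as single element): lst = [8, 9, [80, 81]]
After line 3 (extend unpacks [46], adds 46): lst = [8, 9, [80, 81], 46]
After line 4: result = len(lst) = 4

4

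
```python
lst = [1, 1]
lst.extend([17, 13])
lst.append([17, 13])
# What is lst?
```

After line 1: lst = [1, 1]
After line 2 (extend unpacks [17, 13]): lst = [1, 1, 17, 13]
After line 3 (append adds [17, 13] as single element): lst = [1, 1, 17, 13, [17, 13]]

[1, 1, 17, 13, [17, 13]]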